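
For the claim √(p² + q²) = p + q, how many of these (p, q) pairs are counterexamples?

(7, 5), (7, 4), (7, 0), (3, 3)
3

Testing each pair:
(7, 5): LHS = √(74) ≈ 8.602, RHS = 12 → counterexample
(7, 4): LHS = √(65) ≈ 8.062, RHS = 11 → counterexample
(7, 0): LHS = 7, RHS = 7 → satisfies claim
(3, 3): LHS = 3·√(2) ≈ 4.243, RHS = 6 → counterexample

That makes 3 counterexamples.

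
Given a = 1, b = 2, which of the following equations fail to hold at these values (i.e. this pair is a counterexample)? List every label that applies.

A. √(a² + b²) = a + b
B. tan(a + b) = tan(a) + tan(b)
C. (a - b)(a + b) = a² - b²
Evaluating each claim at the given values:
A. LHS = √(5) ≈ 2.236, RHS = 3 → fails here (LHS ≠ RHS)
B. LHS = tan(3) ≈ -0.1425, RHS = tan(2) + tan(1) ≈ -0.6276 → fails here (LHS ≠ RHS)
C. LHS = -3, RHS = -3 → holds here (LHS = RHS)

Answer: A, B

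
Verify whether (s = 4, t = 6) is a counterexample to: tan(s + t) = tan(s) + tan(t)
Substituting s = 4, t = 6:
LHS = tan(4 + 6) = tan(10) ≈ 0.6484
RHS = tan(4) + tan(6) ≈ 0.8668

Since LHS ≠ RHS, this pair disproves the claim.

Answer: Yes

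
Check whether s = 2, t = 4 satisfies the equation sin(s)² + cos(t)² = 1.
Fails

Substituting s = 2, t = 4:

LHS = sin(2)² + cos(4)² ≈ 1.254
RHS = 1

LHS ≠ RHS, so the equation does not hold at this point.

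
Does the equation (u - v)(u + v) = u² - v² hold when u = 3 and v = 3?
Substituting u = 3, v = 3:

LHS = (3 - 3)(3 + 3) = 0
RHS = 3² - 3² = 0

LHS = RHS, so the equation holds at this point.

Answer: Holds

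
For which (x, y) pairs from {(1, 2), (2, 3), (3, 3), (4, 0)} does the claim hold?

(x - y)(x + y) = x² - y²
Testing each pair:
(1, 2): LHS = -3, RHS = -3 → holds
(2, 3): LHS = -5, RHS = -5 → holds
(3, 3): LHS = 0, RHS = 0 → holds
(4, 0): LHS = 16, RHS = 16 → holds

Every pair satisfies the claim.

Answer: All pairs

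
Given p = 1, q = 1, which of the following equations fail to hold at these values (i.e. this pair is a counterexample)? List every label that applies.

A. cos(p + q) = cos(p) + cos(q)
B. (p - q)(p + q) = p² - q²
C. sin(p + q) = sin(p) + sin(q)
Evaluating each claim at the given values:
A. LHS = cos(2) ≈ -0.4161, RHS = 2·cos(1) ≈ 1.081 → fails here (LHS ≠ RHS)
B. LHS = 0, RHS = 0 → holds here (LHS = RHS)
C. LHS = sin(2) ≈ 0.9093, RHS = 2·sin(1) ≈ 1.683 → fails here (LHS ≠ RHS)

Answer: A, C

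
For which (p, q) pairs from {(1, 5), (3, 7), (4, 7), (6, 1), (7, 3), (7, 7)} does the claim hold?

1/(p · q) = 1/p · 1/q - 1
None

Testing each pair:
(1, 5): LHS = 1/5, RHS = -4/5 → fails
(3, 7): LHS = 1/21, RHS = -20/21 → fails
(4, 7): LHS = 1/28, RHS = -27/28 → fails
(6, 1): LHS = 1/6, RHS = -5/6 → fails
(7, 3): LHS = 1/21, RHS = -20/21 → fails
(7, 7): LHS = 1/49, RHS = -48/49 → fails

No pair satisfies the claim.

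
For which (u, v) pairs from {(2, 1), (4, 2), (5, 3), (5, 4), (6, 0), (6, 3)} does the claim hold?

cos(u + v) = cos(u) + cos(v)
Testing each pair:
(2, 1): LHS = cos(3) ≈ -0.99, RHS = cos(2) + cos(1) ≈ 0.1242 → fails
(4, 2): LHS = cos(6) ≈ 0.9602, RHS = cos(4) + cos(2) ≈ -1.07 → fails
(5, 3): LHS = cos(8) ≈ -0.1455, RHS = cos(3) + cos(5) ≈ -0.7063 → fails
(5, 4): LHS = cos(9) ≈ -0.9111, RHS = cos(4) + cos(5) ≈ -0.37 → fails
(6, 0): LHS = cos(6) ≈ 0.9602, RHS = cos(6) + 1 ≈ 1.96 → fails
(6, 3): LHS = cos(9) ≈ -0.9111, RHS = cos(3) + cos(6) ≈ -0.02982 → fails

No pair satisfies the claim.

Answer: None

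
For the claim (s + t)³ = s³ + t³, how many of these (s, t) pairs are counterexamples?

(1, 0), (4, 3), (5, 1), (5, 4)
Testing each pair:
(1, 0): LHS = 1, RHS = 1 → satisfies claim
(4, 3): LHS = 343, RHS = 91 → counterexample
(5, 1): LHS = 216, RHS = 126 → counterexample
(5, 4): LHS = 729, RHS = 189 → counterexample

That makes 3 counterexamples.

Answer: 3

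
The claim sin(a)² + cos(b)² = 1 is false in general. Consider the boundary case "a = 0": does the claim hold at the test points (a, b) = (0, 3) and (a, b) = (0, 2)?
No, fails at both test points

At (0, 3): LHS = cos(3)² ≈ 0.9801 ≠ RHS = 1
At (0, 2): LHS = cos(2)² ≈ 0.1732 ≠ RHS = 1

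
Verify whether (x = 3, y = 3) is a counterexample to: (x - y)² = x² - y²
No

Substituting x = 3, y = 3:
LHS = (3 - 3)² = 0
RHS = 3² - 3² = 0

The sides agree, so this pair does not disprove the claim.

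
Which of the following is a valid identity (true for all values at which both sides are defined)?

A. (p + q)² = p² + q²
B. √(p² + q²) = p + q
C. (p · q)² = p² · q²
C

A: fails at (4, 6) — LHS = 100, RHS = 52.
B: fails at (4, 4) — LHS = 4·√(2) ≈ 5.657, RHS = 8.
C: holds — e.g. at (3, 3), both sides equal 81.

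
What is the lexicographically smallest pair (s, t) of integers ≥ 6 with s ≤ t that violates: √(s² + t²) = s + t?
(s, t) = (6, 6)

Substituting (6, 6) into the claim:
LHS = √(6² + 6²) = 6·√(2) ≈ 8.485
RHS = 6 + 6 = 12

Since LHS ≠ RHS, this pair disproves the claim, and no lexicographically smaller pair (s ≤ t, integers ≥ 6) does.

For instance (7, 12) is also a counterexample (LHS = √(193) ≈ 13.89, RHS = 19), but it's lexicographically larger.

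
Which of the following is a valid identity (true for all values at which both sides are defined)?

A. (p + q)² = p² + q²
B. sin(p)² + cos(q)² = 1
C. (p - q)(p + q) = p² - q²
A: fails at (4, 5) — LHS = 81, RHS = 41.
B: fails at (1, 2) — LHS = cos(2)² + sin(1)² ≈ 0.8813, RHS = 1.
C: holds — e.g. at (2, 3), both sides equal -5.

Answer: C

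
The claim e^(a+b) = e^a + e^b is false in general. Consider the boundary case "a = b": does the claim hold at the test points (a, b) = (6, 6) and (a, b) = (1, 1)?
No, fails at both test points

At (6, 6): LHS = e^12 ≈ 162754.8 ≠ RHS = 2·e^6 ≈ 806.9
At (1, 1): LHS = e^2 ≈ 7.389 ≠ RHS = 2·e ≈ 5.437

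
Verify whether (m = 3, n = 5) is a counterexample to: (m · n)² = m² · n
Yes

Substituting m = 3, n = 5:
LHS = (3 · 5)² = 225
RHS = 3² · 5 = 45

Since LHS ≠ RHS, this pair disproves the claim.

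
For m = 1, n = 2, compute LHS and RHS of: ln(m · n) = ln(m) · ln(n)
LHS = ln(1 · 2) = ln(2) ≈ 0.6931
RHS = ln(1) · ln(2) = 0

LHS ≠ RHS (they differ by about 0.6931), so the equation does not hold here.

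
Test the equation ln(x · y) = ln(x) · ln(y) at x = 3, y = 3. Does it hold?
Substituting x = 3, y = 3:

LHS = ln(3 · 3) = ln(9) ≈ 2.197
RHS = ln(3) · ln(3) = ln(3)² ≈ 1.207

LHS ≠ RHS, so the equation does not hold at this point.

Answer: Fails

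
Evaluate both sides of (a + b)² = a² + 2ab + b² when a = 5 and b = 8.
LHS = (5 + 8)² = 169
RHS = 5² + 2·5·8 + 8² = 169

LHS = RHS: the two sides agree.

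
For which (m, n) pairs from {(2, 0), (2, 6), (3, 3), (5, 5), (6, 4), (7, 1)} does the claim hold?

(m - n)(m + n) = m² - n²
All pairs

Testing each pair:
(2, 0): LHS = 4, RHS = 4 → holds
(2, 6): LHS = -32, RHS = -32 → holds
(3, 3): LHS = 0, RHS = 0 → holds
(5, 5): LHS = 0, RHS = 0 → holds
(6, 4): LHS = 20, RHS = 20 → holds
(7, 1): LHS = 48, RHS = 48 → holds

Every pair satisfies the claim.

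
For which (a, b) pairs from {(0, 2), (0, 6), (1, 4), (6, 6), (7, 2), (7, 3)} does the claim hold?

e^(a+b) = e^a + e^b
None

Testing each pair:
(0, 2): LHS = e^2 ≈ 7.389, RHS = 1 + e^2 ≈ 8.389 → fails
(0, 6): LHS = e^6 ≈ 403.4, RHS = 1 + e^6 ≈ 404.4 → fails
(1, 4): LHS = e^5 ≈ 148.4, RHS = e + e^4 ≈ 57.32 → fails
(6, 6): LHS = e^12 ≈ 162754.8, RHS = 2·e^6 ≈ 806.9 → fails
(7, 2): LHS = e^9 ≈ 8103, RHS = e^2 + e^7 ≈ 1104 → fails
(7, 3): LHS = e^10 ≈ 22026.5, RHS = e^3 + e^7 ≈ 1117 → fails

No pair satisfies the claim.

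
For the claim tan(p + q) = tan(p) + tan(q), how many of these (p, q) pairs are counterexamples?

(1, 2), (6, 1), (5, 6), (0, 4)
Testing each pair:
(1, 2): LHS = tan(3) ≈ -0.1425, RHS = tan(2) + tan(1) ≈ -0.6276 → counterexample
(6, 1): LHS = tan(7) ≈ 0.8714, RHS = tan(6) + tan(1) ≈ 1.266 → counterexample
(5, 6): LHS = tan(11) ≈ -226, RHS = tan(5) + tan(6) ≈ -3.672 → counterexample
(0, 4): LHS = tan(4) ≈ 1.158, RHS = tan(4) ≈ 1.158 → satisfies claim

That makes 3 counterexamples.

Answer: 3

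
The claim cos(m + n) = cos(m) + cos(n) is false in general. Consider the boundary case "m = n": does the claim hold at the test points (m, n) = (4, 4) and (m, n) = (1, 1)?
At (4, 4): LHS = cos(8) ≈ -0.1455 ≠ RHS = 2·cos(4) ≈ -1.307
At (1, 1): LHS = cos(2) ≈ -0.4161 ≠ RHS = 2·cos(1) ≈ 1.081

Answer: No, fails at both test points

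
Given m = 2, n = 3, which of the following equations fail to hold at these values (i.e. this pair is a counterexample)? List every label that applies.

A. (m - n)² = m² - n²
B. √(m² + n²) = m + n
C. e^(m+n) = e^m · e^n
A, B

Evaluating each claim at the given values:
A. LHS = 1, RHS = -5 → fails here (LHS ≠ RHS)
B. LHS = √(13) ≈ 3.606, RHS = 5 → fails here (LHS ≠ RHS)
C. LHS = e^5 ≈ 148.4, RHS = e^5 ≈ 148.4 → holds here (LHS = RHS)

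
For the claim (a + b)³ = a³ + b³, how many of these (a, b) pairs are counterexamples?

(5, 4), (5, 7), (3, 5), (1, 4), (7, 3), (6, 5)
Testing each pair:
(5, 4): LHS = 729, RHS = 189 → counterexample
(5, 7): LHS = 1728, RHS = 468 → counterexample
(3, 5): LHS = 512, RHS = 152 → counterexample
(1, 4): LHS = 125, RHS = 65 → counterexample
(7, 3): LHS = 1000, RHS = 370 → counterexample
(6, 5): LHS = 1331, RHS = 341 → counterexample

That makes 6 counterexamples.

Answer: 6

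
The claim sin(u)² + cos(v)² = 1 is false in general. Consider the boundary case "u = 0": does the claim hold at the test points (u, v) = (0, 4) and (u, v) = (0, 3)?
No, fails at both test points

At (0, 4): LHS = cos(4)² ≈ 0.4272 ≠ RHS = 1
At (0, 3): LHS = cos(3)² ≈ 0.9801 ≠ RHS = 1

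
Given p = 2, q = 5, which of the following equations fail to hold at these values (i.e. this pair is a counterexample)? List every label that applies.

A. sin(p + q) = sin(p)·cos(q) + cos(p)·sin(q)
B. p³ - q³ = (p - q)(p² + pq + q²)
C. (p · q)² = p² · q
C

Evaluating each claim at the given values:
A. LHS = sin(7) ≈ 0.657, RHS = sin(2)·cos(5) + sin(5)·cos(2) ≈ 0.657 → holds here (LHS = RHS)
B. LHS = -117, RHS = -117 → holds here (LHS = RHS)
C. LHS = 100, RHS = 20 → fails here (LHS ≠ RHS)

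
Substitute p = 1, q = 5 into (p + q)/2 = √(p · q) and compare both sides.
LHS = (1 + 5)/2 = 3
RHS = √(1 · 5) = √(5) ≈ 2.236

LHS ≠ RHS (they differ by about 0.7639), so the equation does not hold here.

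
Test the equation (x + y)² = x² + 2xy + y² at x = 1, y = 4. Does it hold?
Holds

Substituting x = 1, y = 4:

LHS = (1 + 4)² = 25
RHS = 1² + 2·1·4 + 4² = 25

LHS = RHS, so the equation holds at this point.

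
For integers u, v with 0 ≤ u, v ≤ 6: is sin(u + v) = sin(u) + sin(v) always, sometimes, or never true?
Sometimes true

It holds at (u, v) = (0, 4) (both sides equal sin(4) ≈ -0.7568), but fails at (u, v) = (2, 5) (LHS = sin(7) ≈ 0.657, RHS = sin(5) + sin(2) ≈ -0.04963).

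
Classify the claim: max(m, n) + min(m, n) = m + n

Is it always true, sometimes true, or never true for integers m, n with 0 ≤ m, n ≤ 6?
The identity holds for every pair in the range. For instance at (m, n) = (2, 3): both sides equal 5.

Answer: Always true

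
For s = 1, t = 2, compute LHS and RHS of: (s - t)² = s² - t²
LHS = (1 - 2)² = 1
RHS = 1² - 2² = -3

LHS ≠ RHS, so the equation does not hold here.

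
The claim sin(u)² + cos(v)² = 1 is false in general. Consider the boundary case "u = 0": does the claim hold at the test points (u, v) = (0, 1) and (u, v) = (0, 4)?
At (0, 1): LHS = cos(1)² ≈ 0.2919 ≠ RHS = 1
At (0, 4): LHS = cos(4)² ≈ 0.4272 ≠ RHS = 1

Answer: No, fails at both test points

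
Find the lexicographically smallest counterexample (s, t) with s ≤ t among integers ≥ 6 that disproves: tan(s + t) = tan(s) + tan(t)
Substituting (6, 6) into the claim:
LHS = tan(6 + 6) = tan(12) ≈ -0.6359
RHS = tan(6) + tan(6) = 2·tan(6) ≈ -0.582

Since LHS ≠ RHS, this pair disproves the claim, and no lexicographically smaller pair (s ≤ t, integers ≥ 6) does.

For instance (6, 10) is also a counterexample (LHS = tan(16) ≈ 0.3006, RHS = tan(6) + tan(10) ≈ 0.3574), but it's lexicographically larger.

Answer: (s, t) = (6, 6)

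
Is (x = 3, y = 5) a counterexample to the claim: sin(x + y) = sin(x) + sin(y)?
Yes

Substituting x = 3, y = 5:
LHS = sin(3 + 5) = sin(8) ≈ 0.9894
RHS = sin(3) + sin(5) ≈ -0.8178

Since LHS ≠ RHS, this pair disproves the claim.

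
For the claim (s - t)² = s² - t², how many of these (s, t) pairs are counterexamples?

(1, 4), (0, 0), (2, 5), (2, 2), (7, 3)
3

Testing each pair:
(1, 4): LHS = 9, RHS = -15 → counterexample
(0, 0): LHS = 0, RHS = 0 → satisfies claim
(2, 5): LHS = 9, RHS = -21 → counterexample
(2, 2): LHS = 0, RHS = 0 → satisfies claim
(7, 3): LHS = 16, RHS = 40 → counterexample

That makes 3 counterexamples.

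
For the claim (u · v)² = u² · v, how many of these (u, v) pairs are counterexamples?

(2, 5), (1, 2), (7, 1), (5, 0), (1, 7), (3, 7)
Testing each pair:
(2, 5): LHS = 100, RHS = 20 → counterexample
(1, 2): LHS = 4, RHS = 2 → counterexample
(7, 1): LHS = 49, RHS = 49 → satisfies claim
(5, 0): LHS = 0, RHS = 0 → satisfies claim
(1, 7): LHS = 49, RHS = 7 → counterexample
(3, 7): LHS = 441, RHS = 63 → counterexample

That makes 4 counterexamples.

Answer: 4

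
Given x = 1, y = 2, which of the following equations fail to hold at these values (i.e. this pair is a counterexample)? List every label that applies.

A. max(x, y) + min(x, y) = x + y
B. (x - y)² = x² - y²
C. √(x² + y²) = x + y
B, C

Evaluating each claim at the given values:
A. LHS = 3, RHS = 3 → holds here (LHS = RHS)
B. LHS = 1, RHS = -3 → fails here (LHS ≠ RHS)
C. LHS = √(5) ≈ 2.236, RHS = 3 → fails here (LHS ≠ RHS)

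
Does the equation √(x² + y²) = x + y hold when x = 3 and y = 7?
Substituting x = 3, y = 7:

LHS = √(3² + 7²) = √(58) ≈ 7.616
RHS = 3 + 7 = 10

LHS ≠ RHS, so the equation does not hold at this point.

Answer: Fails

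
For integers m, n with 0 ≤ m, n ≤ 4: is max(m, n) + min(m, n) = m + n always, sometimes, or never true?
Always true

The identity holds for every pair in the range. For instance at (m, n) = (4, 2): both sides equal 6.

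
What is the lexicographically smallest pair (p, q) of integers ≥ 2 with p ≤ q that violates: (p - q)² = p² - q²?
(p, q) = (2, 3)

Substituting (2, 3) into the claim:
LHS = (2 - 3)² = 1
RHS = 2² - 3² = -5

Since LHS ≠ RHS, this pair disproves the claim, and no lexicographically smaller pair (p ≤ q, integers ≥ 2) does.

For instance (8, 9) is also a counterexample (LHS = 1, RHS = -17), but it's lexicographically larger.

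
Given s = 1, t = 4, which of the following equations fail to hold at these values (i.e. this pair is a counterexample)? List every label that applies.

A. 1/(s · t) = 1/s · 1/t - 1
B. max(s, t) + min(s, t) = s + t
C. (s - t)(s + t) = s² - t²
Evaluating each claim at the given values:
A. LHS = 1/4, RHS = -3/4 → fails here (LHS ≠ RHS)
B. LHS = 5, RHS = 5 → holds here (LHS = RHS)
C. LHS = -15, RHS = -15 → holds here (LHS = RHS)

Answer: A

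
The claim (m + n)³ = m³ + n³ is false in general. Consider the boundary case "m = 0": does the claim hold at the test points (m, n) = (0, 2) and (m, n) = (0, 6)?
At (0, 2): LHS = 8, RHS = 8 → equal
At (0, 6): LHS = 216, RHS = 216 → equal

So the claim does hold at both of these boundary points, even though it is not an identity.

Answer: Yes, holds at both test points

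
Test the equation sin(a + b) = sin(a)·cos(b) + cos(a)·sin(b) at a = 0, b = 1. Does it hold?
Holds

Substituting a = 0, b = 1:

LHS = sin(0 + 1) = sin(1) ≈ 0.8415
RHS = sin(0)·cos(1) + cos(0)·sin(1) = sin(1) ≈ 0.8415

LHS = RHS, so the equation holds at this point.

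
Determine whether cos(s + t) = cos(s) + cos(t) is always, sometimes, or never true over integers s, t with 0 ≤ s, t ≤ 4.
The claim fails for every pair in the range. For instance at (s, t) = (3, 3): LHS = cos(6) ≈ 0.9602, RHS = 2·cos(3) ≈ -1.98.

Answer: Never true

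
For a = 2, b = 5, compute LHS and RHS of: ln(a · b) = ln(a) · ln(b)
LHS = ln(2 · 5) = ln(10) ≈ 2.303
RHS = ln(2) · ln(5) ≈ 1.116

LHS ≠ RHS (they differ by about 1.187), so the equation does not hold here.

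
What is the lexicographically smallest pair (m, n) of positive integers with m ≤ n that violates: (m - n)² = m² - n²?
(m, n) = (1, 2)

Substituting (1, 2) into the claim:
LHS = (1 - 2)² = 1
RHS = 1² - 2² = -3

Since LHS ≠ RHS, this pair disproves the claim, and no lexicographically smaller pair (m ≤ n, positive integers) does.

For instance (5, 7) is also a counterexample (LHS = 4, RHS = -24), but it's lexicographically larger.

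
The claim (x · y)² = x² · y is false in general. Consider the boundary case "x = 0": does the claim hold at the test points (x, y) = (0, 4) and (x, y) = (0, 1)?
Yes, holds at both test points

At (0, 4): LHS = 0, RHS = 0 → equal
At (0, 1): LHS = 0, RHS = 0 → equal

So the claim does hold at both of these boundary points, even though it is not an identity.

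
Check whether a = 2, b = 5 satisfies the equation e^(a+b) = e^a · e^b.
Holds

Substituting a = 2, b = 5:

LHS = e^(2+5) = e^7 ≈ 1097
RHS = e^2 · e^5 = e^7 ≈ 1097

LHS = RHS, so the equation holds at this point.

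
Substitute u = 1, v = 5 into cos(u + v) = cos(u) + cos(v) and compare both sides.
LHS = cos(1 + 5) = cos(6) ≈ 0.9602
RHS = cos(1) + cos(5) ≈ 0.824

LHS ≠ RHS (they differ by about 0.1362), so the equation does not hold here.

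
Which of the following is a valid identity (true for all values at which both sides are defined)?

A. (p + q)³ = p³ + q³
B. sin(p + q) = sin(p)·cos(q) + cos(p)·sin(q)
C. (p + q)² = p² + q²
B

A: fails at (3, 5) — LHS = 512, RHS = 152.
B: holds — e.g. at (1, 3), both sides equal sin(4) ≈ -0.7568.
C: fails at (3, 3) — LHS = 36, RHS = 18.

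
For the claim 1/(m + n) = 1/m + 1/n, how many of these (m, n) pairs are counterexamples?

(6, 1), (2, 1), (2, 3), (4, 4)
4

Testing each pair:
(6, 1): LHS = 1/7, RHS = 7/6 → counterexample
(2, 1): LHS = 1/3, RHS = 3/2 → counterexample
(2, 3): LHS = 1/5, RHS = 5/6 → counterexample
(4, 4): LHS = 1/8, RHS = 1/2 → counterexample

That makes 4 counterexamples.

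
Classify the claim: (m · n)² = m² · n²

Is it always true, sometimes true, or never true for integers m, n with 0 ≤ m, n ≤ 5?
Always true

The identity holds for every pair in the range. For instance at (m, n) = (3, 5): both sides equal 225.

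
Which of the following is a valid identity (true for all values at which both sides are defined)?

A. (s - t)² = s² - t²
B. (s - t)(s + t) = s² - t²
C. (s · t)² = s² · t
A: fails at (5, 8) — LHS = 9, RHS = -39.
B: holds — e.g. at (4, 5), both sides equal -9.
C: fails at (2, 5) — LHS = 100, RHS = 20.

Answer: B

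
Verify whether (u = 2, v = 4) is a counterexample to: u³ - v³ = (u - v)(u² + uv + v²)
Substituting u = 2, v = 4:
LHS = 2³ - 4³ = -56
RHS = (2 - 4)(2² + 2·4 + 4²) = -56

The sides agree, so this pair does not disprove the claim.

Answer: No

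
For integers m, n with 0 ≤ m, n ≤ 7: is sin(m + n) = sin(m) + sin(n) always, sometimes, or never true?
It holds at (m, n) = (0, 6) (both sides equal sin(6) ≈ -0.2794), but fails at (m, n) = (6, 4) (LHS = sin(10) ≈ -0.544, RHS = sin(4) + sin(6) ≈ -1.036).

Answer: Sometimes true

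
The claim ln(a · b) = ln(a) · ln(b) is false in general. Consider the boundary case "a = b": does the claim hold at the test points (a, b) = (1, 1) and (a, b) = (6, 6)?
At (1, 1): LHS = 0, RHS = 0 → equal
At (6, 6): LHS = ln(36) ≈ 3.584 ≠ RHS = ln(6)² ≈ 3.21

Answer: Only at (1, 1)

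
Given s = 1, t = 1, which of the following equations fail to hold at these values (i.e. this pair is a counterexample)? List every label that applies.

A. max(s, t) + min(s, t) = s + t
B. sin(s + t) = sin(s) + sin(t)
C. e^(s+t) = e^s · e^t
Evaluating each claim at the given values:
A. LHS = 2, RHS = 2 → holds here (LHS = RHS)
B. LHS = sin(2) ≈ 0.9093, RHS = 2·sin(1) ≈ 1.683 → fails here (LHS ≠ RHS)
C. LHS = e^2 ≈ 7.389, RHS = e^2 ≈ 7.389 → holds here (LHS = RHS)

Answer: B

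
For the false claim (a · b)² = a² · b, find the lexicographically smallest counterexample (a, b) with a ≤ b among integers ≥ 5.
Substituting (5, 5) into the claim:
LHS = (5 · 5)² = 625
RHS = 5² · 5 = 125

Since LHS ≠ RHS, this pair disproves the claim, and no lexicographically smaller pair (a ≤ b, integers ≥ 5) does.

For instance (7, 12) is also a counterexample (LHS = 7056, RHS = 588), but it's lexicographically larger.

Answer: (a, b) = (5, 5)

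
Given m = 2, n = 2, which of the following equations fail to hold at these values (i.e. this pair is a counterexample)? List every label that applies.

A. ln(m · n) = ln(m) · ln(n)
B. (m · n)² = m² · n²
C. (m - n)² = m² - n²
Evaluating each claim at the given values:
A. LHS = ln(4) ≈ 1.386, RHS = ln(2)² ≈ 0.4805 → fails here (LHS ≠ RHS)
B. LHS = 16, RHS = 16 → holds here (LHS = RHS)
C. LHS = 0, RHS = 0 → holds here (LHS = RHS)

Answer: A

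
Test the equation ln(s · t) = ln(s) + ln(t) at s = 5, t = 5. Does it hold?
Substituting s = 5, t = 5:

LHS = ln(5 · 5) = ln(25) ≈ 3.219
RHS = ln(5) + ln(5) = 2·ln(5) ≈ 3.219

LHS = RHS, so the equation holds at this point.

Answer: Holds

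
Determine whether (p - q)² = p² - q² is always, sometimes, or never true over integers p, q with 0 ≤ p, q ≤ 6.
It holds at (p, q) = (3, 0) (both sides equal 9), but fails at (p, q) = (6, 2) (LHS = 16, RHS = 32).

Answer: Sometimes true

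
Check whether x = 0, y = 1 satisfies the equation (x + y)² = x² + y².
Substituting x = 0, y = 1:

LHS = (0 + 1)² = 1
RHS = 0² + 1² = 1

LHS = RHS, so the equation holds at this point.

Answer: Holds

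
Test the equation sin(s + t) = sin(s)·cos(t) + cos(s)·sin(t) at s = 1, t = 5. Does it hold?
Substituting s = 1, t = 5:

LHS = sin(1 + 5) = sin(6) ≈ -0.2794
RHS = sin(1)·cos(5) + cos(1)·sin(5) = sin(5)·cos(1) + sin(1)·cos(5) ≈ -0.2794

LHS = RHS, so the equation holds at this point.

Answer: Holds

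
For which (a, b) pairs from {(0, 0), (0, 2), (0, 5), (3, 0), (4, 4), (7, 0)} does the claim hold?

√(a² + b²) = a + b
(0, 0), (0, 2), (0, 5), (3, 0), (7, 0)

Testing each pair:
(0, 0): LHS = 0, RHS = 0 → holds
(0, 2): LHS = 2, RHS = 2 → holds
(0, 5): LHS = 5, RHS = 5 → holds
(3, 0): LHS = 3, RHS = 3 → holds
(4, 4): LHS = 4·√(2) ≈ 5.657, RHS = 8 → fails
(7, 0): LHS = 7, RHS = 7 → holds

5 of 6 pairs satisfy the claim.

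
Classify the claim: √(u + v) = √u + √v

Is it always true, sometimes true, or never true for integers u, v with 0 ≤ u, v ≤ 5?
Sometimes true

It holds at (u, v) = (5, 0) (both sides equal √(5) ≈ 2.236), but fails at (u, v) = (4, 4) (LHS = 2·√(2) ≈ 2.828, RHS = 4).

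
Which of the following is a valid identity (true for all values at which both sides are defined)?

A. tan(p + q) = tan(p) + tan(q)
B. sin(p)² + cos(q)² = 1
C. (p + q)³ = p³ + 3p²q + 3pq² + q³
A: fails at (4, 6) — LHS = tan(10) ≈ 0.6484, RHS = tan(6) + tan(4) ≈ 0.8668.
B: fails at (2, 3) — LHS = sin(2)² + cos(3)² ≈ 1.807, RHS = 1.
C: holds — e.g. at (5, 8), both sides equal 2197.

Answer: C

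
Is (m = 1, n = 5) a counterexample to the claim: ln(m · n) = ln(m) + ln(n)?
No

Substituting m = 1, n = 5:
LHS = ln(1 · 5) = ln(5) ≈ 1.609
RHS = ln(1) + ln(5) = ln(5) ≈ 1.609

The sides agree, so this pair does not disprove the claim.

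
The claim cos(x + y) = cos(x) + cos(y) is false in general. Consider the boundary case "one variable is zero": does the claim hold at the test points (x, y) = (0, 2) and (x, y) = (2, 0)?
No, fails at both test points

At (0, 2): LHS = cos(2) ≈ -0.4161 ≠ RHS = cos(2) + 1 ≈ 0.5839
At (2, 0): LHS = cos(2) ≈ -0.4161 ≠ RHS = cos(2) + 1 ≈ 0.5839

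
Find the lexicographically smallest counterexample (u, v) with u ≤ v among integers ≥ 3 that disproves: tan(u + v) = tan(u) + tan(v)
(u, v) = (3, 3)

Substituting (3, 3) into the claim:
LHS = tan(3 + 3) = tan(6) ≈ -0.291
RHS = tan(3) + tan(3) = 2·tan(3) ≈ -0.2851

Since LHS ≠ RHS, this pair disproves the claim, and no lexicographically smaller pair (u ≤ v, integers ≥ 3) does.

For instance (3, 4) is also a counterexample (LHS = tan(7) ≈ 0.8714, RHS = tan(3) + tan(4) ≈ 1.015), but it's lexicographically larger.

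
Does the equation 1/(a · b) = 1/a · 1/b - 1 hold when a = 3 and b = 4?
Substituting a = 3, b = 4:

LHS = 1/(3 · 4) = 1/12
RHS = 1/3 · 1/4 - 1 = -11/12

LHS ≠ RHS, so the equation does not hold at this point.

Answer: Fails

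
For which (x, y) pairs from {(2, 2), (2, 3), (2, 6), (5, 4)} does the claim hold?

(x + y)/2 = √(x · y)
Testing each pair:
(2, 2): LHS = 2, RHS = 2 → holds
(2, 3): LHS = 5/2, RHS = √(6) ≈ 2.449 → fails
(2, 6): LHS = 4, RHS = 2·√(3) ≈ 3.464 → fails
(5, 4): LHS = 9/2, RHS = 2·√(5) ≈ 4.472 → fails

1 of 4 pairs satisfies the claim.

Answer: (2, 2)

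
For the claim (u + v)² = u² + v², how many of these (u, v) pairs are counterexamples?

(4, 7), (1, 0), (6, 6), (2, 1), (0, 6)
Testing each pair:
(4, 7): LHS = 121, RHS = 65 → counterexample
(1, 0): LHS = 1, RHS = 1 → satisfies claim
(6, 6): LHS = 144, RHS = 72 → counterexample
(2, 1): LHS = 9, RHS = 5 → counterexample
(0, 6): LHS = 36, RHS = 36 → satisfies claim

That makes 3 counterexamples.

Answer: 3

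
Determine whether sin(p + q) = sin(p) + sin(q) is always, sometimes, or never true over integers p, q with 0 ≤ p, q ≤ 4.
Sometimes true

It holds at (p, q) = (2, 0) (both sides equal sin(2) ≈ 0.9093), but fails at (p, q) = (2, 4) (LHS = sin(6) ≈ -0.2794, RHS = sin(4) + sin(2) ≈ 0.1525).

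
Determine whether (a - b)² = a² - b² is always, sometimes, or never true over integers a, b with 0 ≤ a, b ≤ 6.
It holds at (a, b) = (2, 2) (both sides equal 0), but fails at (a, b) = (0, 2) (LHS = 4, RHS = -4).

Answer: Sometimes true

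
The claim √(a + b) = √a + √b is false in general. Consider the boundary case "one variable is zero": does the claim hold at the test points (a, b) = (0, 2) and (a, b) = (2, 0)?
At (0, 2): LHS = √(2) ≈ 1.414, RHS = √(2) ≈ 1.414 → equal
At (2, 0): LHS = √(2) ≈ 1.414, RHS = √(2) ≈ 1.414 → equal

So the claim does hold at both of these boundary points, even though it is not an identity.

Answer: Yes, holds at both test points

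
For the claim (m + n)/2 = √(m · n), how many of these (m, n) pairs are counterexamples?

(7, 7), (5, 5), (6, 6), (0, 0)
0

Testing each pair:
(7, 7): LHS = 7, RHS = 7 → satisfies claim
(5, 5): LHS = 5, RHS = 5 → satisfies claim
(6, 6): LHS = 6, RHS = 6 → satisfies claim
(0, 0): LHS = 0, RHS = 0 → satisfies claim

That makes 0 counterexamples.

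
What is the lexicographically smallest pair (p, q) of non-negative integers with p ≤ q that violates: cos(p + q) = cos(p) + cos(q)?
Substituting (0, 0) into the claim:
LHS = cos(0 + 0) = 1
RHS = cos(0) + cos(0) = 2

Since LHS ≠ RHS, this pair disproves the claim, and no lexicographically smaller pair (p ≤ q, non-negative integers) does.

For instance (3, 4) is also a counterexample (LHS = cos(7) ≈ 0.7539, RHS = cos(3) + cos(4) ≈ -1.644), but it's lexicographically larger.

Answer: (p, q) = (0, 0)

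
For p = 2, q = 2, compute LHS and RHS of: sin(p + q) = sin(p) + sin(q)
LHS = sin(2 + 2) = sin(4) ≈ -0.7568
RHS = sin(2) + sin(2) = 2·sin(2) ≈ 1.819

LHS ≠ RHS (they differ by about 2.575), so the equation does not hold here.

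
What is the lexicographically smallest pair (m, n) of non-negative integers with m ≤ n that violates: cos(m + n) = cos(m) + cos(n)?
(m, n) = (0, 0)

Substituting (0, 0) into the claim:
LHS = cos(0 + 0) = 1
RHS = cos(0) + cos(0) = 2

Since LHS ≠ RHS, this pair disproves the claim, and no lexicographically smaller pair (m ≤ n, non-negative integers) does.

For instance (0, 4) is also a counterexample (LHS = cos(4) ≈ -0.6536, RHS = cos(4) + 1 ≈ 0.3464), but it's lexicographically larger.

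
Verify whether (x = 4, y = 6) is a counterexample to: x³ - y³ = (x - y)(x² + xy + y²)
No

Substituting x = 4, y = 6:
LHS = 4³ - 6³ = -152
RHS = (4 - 6)(4² + 4·6 + 6²) = -152

The sides agree, so this pair does not disprove the claim.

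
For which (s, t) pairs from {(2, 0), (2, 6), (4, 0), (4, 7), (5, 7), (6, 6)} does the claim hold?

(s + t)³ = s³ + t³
Testing each pair:
(2, 0): LHS = 8, RHS = 8 → holds
(2, 6): LHS = 512, RHS = 224 → fails
(4, 0): LHS = 64, RHS = 64 → holds
(4, 7): LHS = 1331, RHS = 407 → fails
(5, 7): LHS = 1728, RHS = 468 → fails
(6, 6): LHS = 1728, RHS = 432 → fails

2 of 6 pairs satisfy the claim.

Answer: (2, 0), (4, 0)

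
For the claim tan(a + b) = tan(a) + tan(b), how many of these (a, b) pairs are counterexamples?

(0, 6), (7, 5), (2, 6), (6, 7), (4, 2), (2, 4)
5

Testing each pair:
(0, 6): LHS = tan(6) ≈ -0.291, RHS = tan(6) ≈ -0.291 → satisfies claim
(7, 5): LHS = tan(12) ≈ -0.6359, RHS = tan(5) + tan(7) ≈ -2.509 → counterexample
(2, 6): LHS = tan(8) ≈ -6.8, RHS = tan(2) + tan(6) ≈ -2.476 → counterexample
(6, 7): LHS = tan(13) ≈ 0.463, RHS = tan(6) + tan(7) ≈ 0.5804 → counterexample
(4, 2): LHS = tan(6) ≈ -0.291, RHS = tan(2) + tan(4) ≈ -1.027 → counterexample
(2, 4): LHS = tan(6) ≈ -0.291, RHS = tan(2) + tan(4) ≈ -1.027 → counterexample

That makes 5 counterexamples.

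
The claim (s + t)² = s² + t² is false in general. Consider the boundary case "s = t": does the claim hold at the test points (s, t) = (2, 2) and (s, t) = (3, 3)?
At (2, 2): LHS = 16 ≠ RHS = 8
At (3, 3): LHS = 36 ≠ RHS = 18

Answer: No, fails at both test points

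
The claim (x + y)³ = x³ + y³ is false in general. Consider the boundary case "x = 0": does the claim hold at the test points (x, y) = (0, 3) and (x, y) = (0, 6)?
At (0, 3): LHS = 27, RHS = 27 → equal
At (0, 6): LHS = 216, RHS = 216 → equal

So the claim does hold at both of these boundary points, even though it is not an identity.

Answer: Yes, holds at both test points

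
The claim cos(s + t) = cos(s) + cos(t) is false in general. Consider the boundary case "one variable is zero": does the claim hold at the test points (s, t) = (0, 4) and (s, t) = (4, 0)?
At (0, 4): LHS = cos(4) ≈ -0.6536 ≠ RHS = cos(4) + 1 ≈ 0.3464
At (4, 0): LHS = cos(4) ≈ -0.6536 ≠ RHS = cos(4) + 1 ≈ 0.3464

Answer: No, fails at both test points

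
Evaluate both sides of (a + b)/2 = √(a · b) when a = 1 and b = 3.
LHS = (1 + 3)/2 = 2
RHS = √(1 · 3) = √(3) ≈ 1.732

LHS ≠ RHS (they differ by about 0.2679), so the equation does not hold here.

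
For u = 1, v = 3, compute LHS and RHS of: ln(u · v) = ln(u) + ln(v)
LHS = ln(1 · 3) = ln(3) ≈ 1.099
RHS = ln(1) + ln(3) = ln(3) ≈ 1.099

LHS = RHS: the two sides agree.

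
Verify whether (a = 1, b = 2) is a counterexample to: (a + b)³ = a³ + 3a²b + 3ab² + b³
Substituting a = 1, b = 2:
LHS = (1 + 2)³ = 27
RHS = 1³ + 3·1²·2 + 3·1·2² + 2³ = 27

The sides agree, so this pair does not disprove the claim.

Answer: No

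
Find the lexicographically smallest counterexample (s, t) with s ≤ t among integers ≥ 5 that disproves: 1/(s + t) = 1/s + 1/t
(s, t) = (5, 5)

Substituting (5, 5) into the claim:
LHS = 1/(5 + 5) = 1/10
RHS = 1/5 + 1/5 = 2/5

Since LHS ≠ RHS, this pair disproves the claim, and no lexicographically smaller pair (s ≤ t, integers ≥ 5) does.

For instance (9, 10) is also a counterexample (LHS = 1/19, RHS = 19/90), but it's lexicographically larger.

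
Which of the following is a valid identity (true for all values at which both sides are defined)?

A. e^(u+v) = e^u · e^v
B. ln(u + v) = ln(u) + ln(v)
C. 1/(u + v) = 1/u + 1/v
A

A: holds — e.g. at (0, 1), both sides equal e ≈ 2.718.
B: fails at (3, 5) — LHS = ln(8) ≈ 2.079, RHS = ln(3) + ln(5) ≈ 2.708.
C: fails at (4, 6) — LHS = 1/10, RHS = 5/12.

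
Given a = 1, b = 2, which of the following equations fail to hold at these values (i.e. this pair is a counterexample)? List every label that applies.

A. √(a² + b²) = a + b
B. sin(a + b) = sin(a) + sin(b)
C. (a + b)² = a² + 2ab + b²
A, B

Evaluating each claim at the given values:
A. LHS = √(5) ≈ 2.236, RHS = 3 → fails here (LHS ≠ RHS)
B. LHS = sin(3) ≈ 0.1411, RHS = sin(1) + sin(2) ≈ 1.751 → fails here (LHS ≠ RHS)
C. LHS = 9, RHS = 9 → holds here (LHS = RHS)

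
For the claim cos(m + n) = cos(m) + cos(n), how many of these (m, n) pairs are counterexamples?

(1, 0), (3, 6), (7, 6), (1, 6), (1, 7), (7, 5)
6

Testing each pair:
(1, 0): LHS = cos(1) ≈ 0.5403, RHS = cos(1) + 1 ≈ 1.54 → counterexample
(3, 6): LHS = cos(9) ≈ -0.9111, RHS = cos(3) + cos(6) ≈ -0.02982 → counterexample
(7, 6): LHS = cos(13) ≈ 0.9074, RHS = cos(7) + cos(6) ≈ 1.714 → counterexample
(1, 6): LHS = cos(7) ≈ 0.7539, RHS = cos(1) + cos(6) ≈ 1.5 → counterexample
(1, 7): LHS = cos(8) ≈ -0.1455, RHS = cos(1) + cos(7) ≈ 1.294 → counterexample
(7, 5): LHS = cos(12) ≈ 0.8439, RHS = cos(5) + cos(7) ≈ 1.038 → counterexample

That makes 6 counterexamples.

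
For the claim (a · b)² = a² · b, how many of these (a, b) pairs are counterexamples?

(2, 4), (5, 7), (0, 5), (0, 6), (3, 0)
Testing each pair:
(2, 4): LHS = 64, RHS = 16 → counterexample
(5, 7): LHS = 1225, RHS = 175 → counterexample
(0, 5): LHS = 0, RHS = 0 → satisfies claim
(0, 6): LHS = 0, RHS = 0 → satisfies claim
(3, 0): LHS = 0, RHS = 0 → satisfies claim

That makes 2 counterexamples.

Answer: 2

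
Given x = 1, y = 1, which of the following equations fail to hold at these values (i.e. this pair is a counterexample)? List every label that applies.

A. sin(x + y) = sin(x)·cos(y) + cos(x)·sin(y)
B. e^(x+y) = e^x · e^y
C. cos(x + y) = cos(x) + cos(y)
C

Evaluating each claim at the given values:
A. LHS = sin(2) ≈ 0.9093, RHS = 2·sin(1)·cos(1) ≈ 0.9093 → holds here (LHS = RHS)
B. LHS = e^2 ≈ 7.389, RHS = e^2 ≈ 7.389 → holds here (LHS = RHS)
C. LHS = cos(2) ≈ -0.4161, RHS = 2·cos(1) ≈ 1.081 → fails here (LHS ≠ RHS)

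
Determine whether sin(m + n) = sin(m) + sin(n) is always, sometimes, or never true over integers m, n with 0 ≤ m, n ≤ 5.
Sometimes true

It holds at (m, n) = (0, 0) (both sides equal 0), but fails at (m, n) = (2, 3) (LHS = sin(5) ≈ -0.9589, RHS = sin(3) + sin(2) ≈ 1.05).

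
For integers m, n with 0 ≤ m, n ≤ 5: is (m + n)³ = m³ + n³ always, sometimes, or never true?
It holds at (m, n) = (4, 0) (both sides equal 64), but fails at (m, n) = (4, 1) (LHS = 125, RHS = 65).

Answer: Sometimes true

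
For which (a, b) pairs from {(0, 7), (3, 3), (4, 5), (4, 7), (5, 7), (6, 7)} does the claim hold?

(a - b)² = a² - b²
(3, 3)

Testing each pair:
(0, 7): LHS = 49, RHS = -49 → fails
(3, 3): LHS = 0, RHS = 0 → holds
(4, 5): LHS = 1, RHS = -9 → fails
(4, 7): LHS = 9, RHS = -33 → fails
(5, 7): LHS = 4, RHS = -24 → fails
(6, 7): LHS = 1, RHS = -13 → fails

1 of 6 pairs satisfies the claim.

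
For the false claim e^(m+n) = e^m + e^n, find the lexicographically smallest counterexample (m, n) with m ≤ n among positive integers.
(m, n) = (1, 1)

Substituting (1, 1) into the claim:
LHS = e^(1+1) = e^2 ≈ 7.389
RHS = e^1 + e^1 = 2·e ≈ 5.437

Since LHS ≠ RHS, this pair disproves the claim, and no lexicographically smaller pair (m ≤ n, positive integers) does.

For instance (2, 7) is also a counterexample (LHS = e^9 ≈ 8103, RHS = e^2 + e^7 ≈ 1104), but it's lexicographically larger.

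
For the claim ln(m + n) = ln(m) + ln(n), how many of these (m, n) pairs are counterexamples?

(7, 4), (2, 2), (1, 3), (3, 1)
Testing each pair:
(7, 4): LHS = ln(11) ≈ 2.398, RHS = ln(4) + ln(7) ≈ 3.332 → counterexample
(2, 2): LHS = ln(4) ≈ 1.386, RHS = 2·ln(2) ≈ 1.386 → satisfies claim
(1, 3): LHS = ln(4) ≈ 1.386, RHS = ln(3) ≈ 1.099 → counterexample
(3, 1): LHS = ln(4) ≈ 1.386, RHS = ln(3) ≈ 1.099 → counterexample

That makes 3 counterexamples.

Answer: 3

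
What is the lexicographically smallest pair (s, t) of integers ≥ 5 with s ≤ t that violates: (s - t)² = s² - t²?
Substituting (5, 6) into the claim:
LHS = (5 - 6)² = 1
RHS = 5² - 6² = -11

Since LHS ≠ RHS, this pair disproves the claim, and no lexicographically smaller pair (s ≤ t, integers ≥ 5) does.

For instance (5, 8) is also a counterexample (LHS = 9, RHS = -39), but it's lexicographically larger.

Answer: (s, t) = (5, 6)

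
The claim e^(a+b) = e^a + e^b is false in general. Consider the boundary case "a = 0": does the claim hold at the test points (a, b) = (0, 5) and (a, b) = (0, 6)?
At (0, 5): LHS = e^5 ≈ 148.4 ≠ RHS = 1 + e^5 ≈ 149.4
At (0, 6): LHS = e^6 ≈ 403.4 ≠ RHS = 1 + e^6 ≈ 404.4

Answer: No, fails at both test points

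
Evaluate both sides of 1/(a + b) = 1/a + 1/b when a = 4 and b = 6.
LHS = 1/(4 + 6) = 1/10
RHS = 1/4 + 1/6 = 5/12

LHS ≠ RHS, so the equation does not hold here.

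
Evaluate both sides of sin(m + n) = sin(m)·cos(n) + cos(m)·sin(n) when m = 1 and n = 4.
LHS = sin(1 + 4) = sin(5) ≈ -0.9589
RHS = sin(1)·cos(4) + cos(1)·sin(4) = sin(1)·cos(4) + sin(4)·cos(1) ≈ -0.9589

LHS = RHS: the two sides agree.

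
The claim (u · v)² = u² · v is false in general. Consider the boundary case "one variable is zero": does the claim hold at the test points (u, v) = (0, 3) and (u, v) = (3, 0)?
At (0, 3): LHS = 0, RHS = 0 → equal
At (3, 0): LHS = 0, RHS = 0 → equal

So the claim does hold at both of these boundary points, even though it is not an identity.

Answer: Yes, holds at both test points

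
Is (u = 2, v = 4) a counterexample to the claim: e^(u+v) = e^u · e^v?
No

Substituting u = 2, v = 4:
LHS = e^(2+4) = e^6 ≈ 403.4
RHS = e^2 · e^4 = e^6 ≈ 403.4

The sides agree, so this pair does not disprove the claim.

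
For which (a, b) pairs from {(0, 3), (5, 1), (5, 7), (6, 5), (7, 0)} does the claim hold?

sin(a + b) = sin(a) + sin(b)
Testing each pair:
(0, 3): LHS = sin(3) ≈ 0.1411, RHS = sin(3) ≈ 0.1411 → holds
(5, 1): LHS = sin(6) ≈ -0.2794, RHS = sin(5) + sin(1) ≈ -0.1175 → fails
(5, 7): LHS = sin(12) ≈ -0.5366, RHS = sin(5) + sin(7) ≈ -0.3019 → fails
(6, 5): LHS = sin(11) ≈ -1, RHS = sin(5) + sin(6) ≈ -1.238 → fails
(7, 0): LHS = sin(7) ≈ 0.657, RHS = sin(7) ≈ 0.657 → holds

2 of 5 pairs satisfy the claim.

Answer: (0, 3), (7, 0)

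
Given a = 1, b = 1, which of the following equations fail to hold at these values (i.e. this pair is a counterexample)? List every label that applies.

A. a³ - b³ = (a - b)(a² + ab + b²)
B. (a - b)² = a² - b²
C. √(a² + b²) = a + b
C

Evaluating each claim at the given values:
A. LHS = 0, RHS = 0 → holds here (LHS = RHS)
B. LHS = 0, RHS = 0 → holds here (LHS = RHS)
C. LHS = √(2) ≈ 1.414, RHS = 2 → fails here (LHS ≠ RHS)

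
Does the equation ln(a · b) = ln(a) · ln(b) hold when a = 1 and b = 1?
Holds

Substituting a = 1, b = 1:

LHS = ln(1 · 1) = 0
RHS = ln(1) · ln(1) = 0

LHS = RHS, so the equation holds at this point.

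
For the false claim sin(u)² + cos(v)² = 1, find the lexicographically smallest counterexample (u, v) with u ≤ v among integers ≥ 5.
Substituting (5, 6) into the claim:
LHS = sin(5)² + cos(6)² ≈ 1.841
RHS = 1

Since LHS ≠ RHS, this pair disproves the claim, and no lexicographically smaller pair (u ≤ v, integers ≥ 5) does.

For instance (8, 9) is also a counterexample (LHS = cos(9)² + sin(8)² ≈ 1.809, RHS = 1), but it's lexicographically larger.

Answer: (u, v) = (5, 6)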